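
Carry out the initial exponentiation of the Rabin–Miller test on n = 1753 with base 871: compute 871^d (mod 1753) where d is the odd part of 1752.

n − 1 = 1752 = 2^3 · 219, so s = 3 and d = 219.
Repeated squaring mod 1753: 871^1 ≡ 871, 871^2 ≡ 1345, 871^4 ≡ 1682, 871^8 ≡ 1535, 871^16 ≡ 193, 871^32 ≡ 436, 871^64 ≡ 772, 871^128 ≡ 1717.
219 = 128 + 64 + 16 + 8 + 2 + 1, so 871^219 ≡ 1717·772·193·1535·1345·871 ≡ 1040 (mod 1753).

1040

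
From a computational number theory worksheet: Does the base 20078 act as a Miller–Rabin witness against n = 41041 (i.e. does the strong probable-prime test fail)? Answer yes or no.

yes

n − 1 = 41040 = 2^4 · 2565, so s = 4 and d = 2565.
x_0 = 20078^2565 mod 41041 = 694.
x_0 is neither 1 nor 41040, so continue squaring.
x_1 = 694^2 mod 41041 = 30185.
x_2 = 30185^2 mod 41041 = 24025.
x_3 = 24025^2 mod 41041 = 1.
x_3 = 1 but x_2 ≠ ±1, a nontrivial square root of 1 — 20078 is a witness and 41041 is composite.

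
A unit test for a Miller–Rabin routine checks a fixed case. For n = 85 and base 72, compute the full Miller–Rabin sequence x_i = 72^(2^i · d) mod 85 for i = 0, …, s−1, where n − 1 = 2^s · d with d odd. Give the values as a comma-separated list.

72, 84

n − 1 = 84 = 2^2 · 21, so s = 2 and d = 21.
x_0 = 72^21 mod 85 = 72.
x_1 = 72^2 mod 85 = 84.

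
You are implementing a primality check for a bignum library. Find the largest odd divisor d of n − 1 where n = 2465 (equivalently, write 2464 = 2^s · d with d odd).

Halving: 2464 → 1232 → 616 → 308 → 154 → 77; 77 is odd.
So 2464 = 2^5 · 77.

77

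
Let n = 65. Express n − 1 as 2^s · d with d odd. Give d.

Halving: 64 → 32 → 16 → 8 → 4 → 2 → 1; 1 is odd.
So 64 = 2^6 · 1.

1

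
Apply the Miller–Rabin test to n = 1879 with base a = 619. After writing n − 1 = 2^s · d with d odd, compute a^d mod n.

n − 1 = 1878 = 2^1 · 939, so s = 1 and d = 939.
Repeated squaring mod 1879: 619^1 ≡ 619, 619^2 ≡ 1724, 619^4 ≡ 1477, 619^8 ≡ 10, 619^16 ≡ 100, 619^32 ≡ 605, 619^64 ≡ 1499, 619^128 ≡ 1596, 619^256 ≡ 1171, 619^512 ≡ 1450.
939 = 512 + 256 + 128 + 32 + 8 + 2 + 1, so 619^939 ≡ 1450·1171·1596·605·10·1724·619 ≡ 1878 (mod 1879).

1878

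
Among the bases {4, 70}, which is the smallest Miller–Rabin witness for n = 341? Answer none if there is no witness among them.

none

n − 1 = 340 = 2^2 · 85, so s = 2 and d = 85.
Base 4: x_0 = 4^85 mod 341 = 1. x_0 = 1, so 4 is not a witness.
Base 70: x_0 = 70^85 mod 341 = 1. x_0 = 1, so 70 is not a witness.
No listed base is a witness for 341.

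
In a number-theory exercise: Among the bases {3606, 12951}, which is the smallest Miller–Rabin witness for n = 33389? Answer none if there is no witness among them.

n − 1 = 33388 = 2^2 · 8347, so s = 2 and d = 8347.
Base 3606: x_0 = 3606^8347 mod 33389 = 26929. x_0 is neither 1 nor 33388, so continue squaring. x_1 = 26929^2 mod 33389 = 28739. Reached i = s−1 = 1 without hitting −1: 3606 is a Miller–Rabin witness and 33389 is composite.
Base 12951: x_0 = 12951^8347 mod 33389 = 6102. x_0 is neither 1 nor 33388, so continue squaring. x_1 = 6102^2 mod 33389 = 5669. Reached i = s−1 = 1 without hitting −1: 12951 is a Miller–Rabin witness and 33389 is composite.
The smallest witness among the given bases is 3606.

3606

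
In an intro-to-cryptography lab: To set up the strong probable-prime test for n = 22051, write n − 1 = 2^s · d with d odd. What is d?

Halving: 22050 → 11025; 11025 is odd.
So 22050 = 2^1 · 11025.

11025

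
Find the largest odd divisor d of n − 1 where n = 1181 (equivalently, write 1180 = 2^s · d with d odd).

295

Halving: 1180 → 590 → 295; 295 is odd.
So 1180 = 2^2 · 295.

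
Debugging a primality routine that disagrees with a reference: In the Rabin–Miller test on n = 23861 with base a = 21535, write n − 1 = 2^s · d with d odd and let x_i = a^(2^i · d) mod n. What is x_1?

n − 1 = 23860 = 2^2 · 5965, so s = 2 and d = 5965.
x_0 = 21535^5965 mod 23861 = 16750.
x_1 = 16750^2 mod 23861 = 4862.

4862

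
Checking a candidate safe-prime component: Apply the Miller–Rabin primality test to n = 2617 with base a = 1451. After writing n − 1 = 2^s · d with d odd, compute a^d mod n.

n − 1 = 2616 = 2^3 · 327, so s = 3 and d = 327.
Repeated squaring mod 2617: 1451^1 ≡ 1451, 1451^2 ≡ 1333, 1451^4 ≡ 2563, 1451^8 ≡ 299, 1451^16 ≡ 423, 1451^32 ≡ 973, 1451^64 ≡ 1992, 1451^128 ≡ 692, 1451^256 ≡ 2570.
327 = 256 + 64 + 4 + 2 + 1, so 1451^327 ≡ 2570·1992·2563·1333·1451 ≡ 1950 (mod 2617).

1950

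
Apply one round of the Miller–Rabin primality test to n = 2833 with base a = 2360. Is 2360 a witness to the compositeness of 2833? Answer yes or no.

no

n − 1 = 2832 = 2^4 · 177, so s = 4 and d = 177.
Repeated squaring mod 2833: 2360^1 ≡ 2360, 2360^2 ≡ 2755, 2360^4 ≡ 418, 2360^8 ≡ 1911, 2360^16 ≡ 184, 2360^32 ≡ 2693, 2360^64 ≡ 2602, 2360^128 ≡ 2367.
177 = 128 + 32 + 16 + 1, so 2360^177 ≡ 2367·2693·184·2360 ≡ 1745 (mod 2833).
x_0 = 2360^177 mod 2833 = 1745.
x_0 is neither 1 nor 2832, so continue squaring.
x_1 = 1745^2 mod 2833 = 2383.
x_2 = 2383^2 mod 2833 = 1357.
x_3 = 1357^2 mod 2833 = 2832.
x_3 ≡ −1, so 2360 is not a witness.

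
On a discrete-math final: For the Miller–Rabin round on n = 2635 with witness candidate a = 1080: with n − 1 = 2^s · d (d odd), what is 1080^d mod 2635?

n − 1 = 2634 = 2^1 · 1317, so s = 1 and d = 1317.
1080^1317 mod 2635 = 960.

960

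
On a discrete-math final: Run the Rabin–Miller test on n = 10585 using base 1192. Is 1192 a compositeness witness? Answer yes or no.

no

n − 1 = 10584 = 2^3 · 1323, so s = 3 and d = 1323.
x_0 = 1192^1323 mod 10585 = 4188.
x_0 is neither 1 nor 10584, so continue squaring.
x_1 = 4188^2 mod 10585 = 10584.
x_1 ≡ −1, so 1192 is not a witness.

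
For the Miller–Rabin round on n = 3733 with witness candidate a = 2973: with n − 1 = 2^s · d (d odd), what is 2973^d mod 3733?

n − 1 = 3732 = 2^2 · 933, so s = 2 and d = 933.
Repeated squaring mod 3733: 2973^1 ≡ 2973, 2973^2 ≡ 2718, 2973^4 ≡ 3650, 2973^8 ≡ 3156, 2973^16 ≡ 692, 2973^32 ≡ 1040, 2973^64 ≡ 2763, 2973^128 ≡ 184, 2973^256 ≡ 259, 2973^512 ≡ 3620.
933 = 512 + 256 + 128 + 32 + 4 + 1, so 2973^933 ≡ 3620·259·184·1040·3650·2973 ≡ 1 (mod 3733).

1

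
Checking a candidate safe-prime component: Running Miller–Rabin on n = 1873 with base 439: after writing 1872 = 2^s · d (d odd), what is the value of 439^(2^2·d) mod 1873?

1

n − 1 = 1872 = 2^4 · 117, so s = 4 and d = 117.
x_0 = 439^117 mod 1873 = 737.
x_1 = 737^2 mod 1873 = 1872.
x_2 = 1872^2 mod 1873 = 1.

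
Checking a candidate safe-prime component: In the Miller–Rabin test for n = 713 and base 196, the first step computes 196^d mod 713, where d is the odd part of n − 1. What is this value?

n − 1 = 712 = 2^3 · 89, so s = 3 and d = 89.
By repeated squaring, 196^89 ≡ 679 (mod 713).

679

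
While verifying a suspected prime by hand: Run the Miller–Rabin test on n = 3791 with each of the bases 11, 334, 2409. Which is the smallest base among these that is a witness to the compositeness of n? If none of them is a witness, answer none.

n − 1 = 3790 = 2^1 · 1895, so s = 1 and d = 1895.
Base 11: x_0 = 11^1895 mod 3791 = 3437. x_0 ∉ {1, 3790} and s = 1, so 11 is a Miller–Rabin witness and 3791 is composite.
Base 334: x_0 = 334^1895 mod 3791 = 1142. x_0 ∉ {1, 3790} and s = 1, so 334 is a Miller–Rabin witness and 3791 is composite.
Base 2409: x_0 = 2409^1895 mod 3791 = 3730. x_0 ∉ {1, 3790} and s = 1, so 2409 is a Miller–Rabin witness and 3791 is composite.
The smallest witness among the given bases is 11.

11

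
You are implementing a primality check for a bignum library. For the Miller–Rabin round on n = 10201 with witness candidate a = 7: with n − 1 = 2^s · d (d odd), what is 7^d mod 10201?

1606

n − 1 = 10200 = 2^3 · 1275, so s = 3 and d = 1275.
7^1275 mod 10201 = 1606.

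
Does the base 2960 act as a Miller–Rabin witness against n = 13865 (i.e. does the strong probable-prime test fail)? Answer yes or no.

yes

n − 1 = 13864 = 2^3 · 1733, so s = 3 and d = 1733.
Repeated squaring mod 13865: 2960^1 ≡ 2960, 2960^2 ≡ 12785, 2960^4 ≡ 1740, 2960^8 ≡ 5030, 2960^16 ≡ 11140, 2960^32 ≡ 7850, 2960^64 ≡ 6440, 2960^128 ≡ 3385, 2960^256 ≡ 5735, 2960^512 ≡ 2445, 2960^1024 ≡ 2210.
1733 = 1024 + 512 + 128 + 64 + 4 + 1, so 2960^1733 ≡ 2210·2445·3385·6440·1740·2960 ≡ 9775 (mod 13865).
x_0 = 2960^1733 mod 13865 = 9775.
x_0 is neither 1 nor 13864, so continue squaring.
x_1 = 9775^2 mod 13865 = 6910.
x_2 = 6910^2 mod 13865 = 10905.
Reached i = s−1 = 2 without hitting −1: 2960 is a Miller–Rabin witness and 13865 is composite.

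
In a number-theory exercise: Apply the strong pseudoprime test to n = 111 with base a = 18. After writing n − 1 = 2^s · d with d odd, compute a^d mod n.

n − 1 = 110 = 2^1 · 55, so s = 1 and d = 55.
18^55 mod 111 = 93.

93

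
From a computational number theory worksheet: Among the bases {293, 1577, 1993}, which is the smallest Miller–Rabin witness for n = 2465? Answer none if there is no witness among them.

n − 1 = 2464 = 2^5 · 77, so s = 5 and d = 77.
Base 293: x_0 = 293^77 mod 2465 = 2163. x_0 is neither 1 nor 2464, so continue squaring. x_1 = 2163^2 mod 2465 = 2464. x_1 ≡ −1, so 293 is not a witness.
Base 1577: x_0 = 1577^77 mod 2465 = 1322. x_0 is neither 1 nor 2464, so continue squaring. x_1 = 1322^2 mod 2465 = 2464. x_1 ≡ −1, so 1577 is not a witness.
Base 1993: x_0 = 1993^77 mod 2465 = 2163. x_0 is neither 1 nor 2464, so continue squaring. x_1 = 2163^2 mod 2465 = 2464. x_1 ≡ −1, so 1993 is not a witness.
No listed base is a witness for 2465.

none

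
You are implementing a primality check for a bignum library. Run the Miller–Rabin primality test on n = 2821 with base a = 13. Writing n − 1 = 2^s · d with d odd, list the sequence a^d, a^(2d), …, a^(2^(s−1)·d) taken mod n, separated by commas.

n − 1 = 2820 = 2^2 · 705, so s = 2 and d = 705.
x_0 = 13^705 mod 2821 = 650.
x_1 = 650^2 mod 2821 = 2171.

650, 2171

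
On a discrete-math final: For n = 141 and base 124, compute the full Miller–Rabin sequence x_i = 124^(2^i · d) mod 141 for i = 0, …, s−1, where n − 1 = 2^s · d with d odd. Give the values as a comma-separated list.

n − 1 = 140 = 2^2 · 35, so s = 2 and d = 35.
x_0 = 124^35 mod 141 = 133.
x_1 = 133^2 mod 141 = 64.

133, 64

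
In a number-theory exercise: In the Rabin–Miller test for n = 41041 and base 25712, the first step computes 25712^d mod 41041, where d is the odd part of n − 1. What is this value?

36499

n − 1 = 41040 = 2^4 · 2565, so s = 4 and d = 2565.
Repeated squaring mod 41041: 25712^1 ≡ 25712, 25712^2 ≡ 18516, 25712^4 ≡ 26783, 25712^8 ≡ 14491, 25712^16 ≡ 23325, 25712^32 ≡ 16129, 25712^64 ≡ 26783, 25712^128 ≡ 14491, 25712^256 ≡ 23325, 25712^512 ≡ 16129, 25712^1024 ≡ 26783, 25712^2048 ≡ 14491.
2565 = 2048 + 512 + 4 + 1, so 25712^2565 ≡ 14491·16129·26783·25712 ≡ 36499 (mod 41041).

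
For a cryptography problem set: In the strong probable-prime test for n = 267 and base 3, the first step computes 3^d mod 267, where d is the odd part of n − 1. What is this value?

264

n − 1 = 266 = 2^1 · 133, so s = 1 and d = 133.
3^133 mod 267 = 264.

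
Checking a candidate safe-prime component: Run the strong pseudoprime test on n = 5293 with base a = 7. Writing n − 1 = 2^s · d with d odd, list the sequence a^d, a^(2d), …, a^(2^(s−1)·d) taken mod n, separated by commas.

n − 1 = 5292 = 2^2 · 1323, so s = 2 and d = 1323.
x_0 = 7^1323 mod 5293 = 1147.
x_1 = 1147^2 mod 5293 = 2945.

1147, 2945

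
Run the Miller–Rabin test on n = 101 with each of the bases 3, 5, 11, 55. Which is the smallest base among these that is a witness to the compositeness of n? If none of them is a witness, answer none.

n − 1 = 100 = 2^2 · 25, so s = 2 and d = 25.
Base 3: x_0 = 3^25 mod 101 = 10. x_0 is neither 1 nor 100, so continue squaring. x_1 = 10^2 mod 101 = 100. x_1 ≡ −1, so 3 is not a witness.
Base 5: x_0 = 5^25 mod 101 = 1. x_0 = 1, so 5 is not a witness.
Base 11: x_0 = 11^25 mod 101 = 10. x_0 is neither 1 nor 100, so continue squaring. x_1 = 10^2 mod 101 = 100. x_1 ≡ −1, so 11 is not a witness.
Base 55: x_0 = 55^25 mod 101 = 10. x_0 is neither 1 nor 100, so continue squaring. x_1 = 10^2 mod 101 = 100. x_1 ≡ −1, so 55 is not a witness.
No listed base is a witness for 101.

none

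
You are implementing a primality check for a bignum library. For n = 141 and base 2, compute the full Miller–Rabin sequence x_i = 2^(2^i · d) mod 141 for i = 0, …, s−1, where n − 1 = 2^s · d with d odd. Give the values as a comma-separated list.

101, 49

n − 1 = 140 = 2^2 · 35, so s = 2 and d = 35.
x_0 = 2^35 mod 141 = 101.
x_1 = 101^2 mod 141 = 49.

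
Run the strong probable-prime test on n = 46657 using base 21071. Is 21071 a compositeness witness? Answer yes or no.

no

n − 1 = 46656 = 2^6 · 729, so s = 6 and d = 729.
x_0 = 21071^729 mod 46657 = 216.
x_0 is neither 1 nor 46656, so continue squaring.
x_1 = 216^2 mod 46657 = 46656.
x_1 ≡ −1, so 21071 is not a witness.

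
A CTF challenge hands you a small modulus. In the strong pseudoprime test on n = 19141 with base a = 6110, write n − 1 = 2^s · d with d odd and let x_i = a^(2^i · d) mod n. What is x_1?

1

n − 1 = 19140 = 2^2 · 4785, so s = 2 and d = 4785.
x_0 = 6110^4785 mod 19141 = 19140.
x_1 = 19140^2 mod 19141 = 1.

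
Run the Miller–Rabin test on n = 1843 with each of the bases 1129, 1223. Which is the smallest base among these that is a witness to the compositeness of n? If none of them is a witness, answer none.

n − 1 = 1842 = 2^1 · 921, so s = 1 and d = 921.
Base 1129: x_0 = 1129^921 mod 1843 = 1842. x_0 = 1842 ≡ −1, so 1129 is not a witness.
Base 1223: x_0 = 1223^921 mod 1843 = 742. x_0 ∉ {1, 1842} and s = 1, so 1223 is a Miller–Rabin witness and 1843 is composite.
The smallest witness among the given bases is 1223.

1223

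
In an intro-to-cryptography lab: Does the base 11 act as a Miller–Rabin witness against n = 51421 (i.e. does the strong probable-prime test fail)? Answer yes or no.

no

n − 1 = 51420 = 2^2 · 12855, so s = 2 and d = 12855.
x_0 = 11^12855 mod 51421 = 23308.
x_0 is neither 1 nor 51420, so continue squaring.
x_1 = 23308^2 mod 51421 = 51420.
x_1 ≡ −1, so 11 is not a witness.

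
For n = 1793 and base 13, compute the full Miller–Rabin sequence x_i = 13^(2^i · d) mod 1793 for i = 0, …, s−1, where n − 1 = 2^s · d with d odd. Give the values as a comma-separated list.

n − 1 = 1792 = 2^8 · 7, so s = 8 and d = 7.
x_0 = 13^7 mod 1793 = 689.
x_1 = 689^2 mod 1793 = 1369.
x_2 = 1369^2 mod 1793 = 476.
x_3 = 476^2 mod 1793 = 658.
x_4 = 658^2 mod 1793 = 851.
x_5 = 851^2 mod 1793 = 1622.
x_6 = 1622^2 mod 1793 = 553.
x_7 = 553^2 mod 1793 = 999.

689, 1369, 476, 658, 851, 1622, 553, 999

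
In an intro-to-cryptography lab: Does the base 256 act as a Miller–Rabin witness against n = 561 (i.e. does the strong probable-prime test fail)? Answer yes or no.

no

n − 1 = 560 = 2^4 · 35, so s = 4 and d = 35.
x_0 = 256^35 mod 561 = 1.
x_0 = 1, so 256 is not a witness.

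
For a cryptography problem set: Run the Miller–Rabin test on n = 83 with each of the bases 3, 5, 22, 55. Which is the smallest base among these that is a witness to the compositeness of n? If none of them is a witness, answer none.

n − 1 = 82 = 2^1 · 41, so s = 1 and d = 41.
Base 3: x_0 = 3^41 mod 83 = 1. x_0 = 1, so 3 is not a witness.
Base 5: x_0 = 5^41 mod 83 = 82. x_0 = 82 ≡ −1, so 5 is not a witness.
Base 22: x_0 = 22^41 mod 83 = 82. x_0 = 82 ≡ −1, so 22 is not a witness.
Base 55: x_0 = 55^41 mod 83 = 82. x_0 = 82 ≡ −1, so 55 is not a witness.
No listed base is a witness for 83.

none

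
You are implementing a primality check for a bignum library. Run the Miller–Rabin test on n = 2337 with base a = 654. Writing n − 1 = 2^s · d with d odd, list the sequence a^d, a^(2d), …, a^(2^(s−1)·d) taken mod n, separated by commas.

1566, 843, 201, 672, 543

n − 1 = 2336 = 2^5 · 73, so s = 5 and d = 73.
x_0 = 654^73 mod 2337 = 1566.
x_1 = 1566^2 mod 2337 = 843.
x_2 = 843^2 mod 2337 = 201.
x_3 = 201^2 mod 2337 = 672.
x_4 = 672^2 mod 2337 = 543.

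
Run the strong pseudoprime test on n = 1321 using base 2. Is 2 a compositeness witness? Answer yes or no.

no

n − 1 = 1320 = 2^3 · 165, so s = 3 and d = 165.
x_0 = 2^165 mod 1321 = 257.
x_0 is neither 1 nor 1320, so continue squaring.
x_1 = 257^2 mod 1321 = 1320.
x_1 ≡ −1, so 2 is not a witness.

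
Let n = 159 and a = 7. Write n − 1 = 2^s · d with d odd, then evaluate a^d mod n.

n − 1 = 158 = 2^1 · 79, so s = 1 and d = 79.
Repeated squaring mod 159: 7^1 ≡ 7, 7^2 ≡ 49, 7^4 ≡ 16, 7^8 ≡ 97, 7^16 ≡ 28, 7^32 ≡ 148, 7^64 ≡ 121.
79 = 64 + 8 + 4 + 2 + 1, so 7^79 ≡ 121·97·16·49·7 ≡ 7 (mod 159).

7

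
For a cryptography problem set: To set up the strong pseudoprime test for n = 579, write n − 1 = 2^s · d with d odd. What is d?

Halving: 578 → 289; 289 is odd.
So 578 = 2^1 · 289.

289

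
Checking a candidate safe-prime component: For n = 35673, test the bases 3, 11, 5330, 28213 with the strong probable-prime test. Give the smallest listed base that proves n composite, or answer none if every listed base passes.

3

n − 1 = 35672 = 2^3 · 4459, so s = 3 and d = 4459.
Base 3: x_0 = 3^4459 mod 35673 = 17538. x_0 is neither 1 nor 35672, so continue squaring. x_1 = 17538^2 mod 35673 = 8838. x_2 = 8838^2 mod 35673 = 22047. Reached i = s−1 = 2 without hitting −1: 3 is a Miller–Rabin witness and 35673 is composite.
Base 11: x_0 = 11^4459 mod 35673 = 539. x_0 is neither 1 nor 35672, so continue squaring. x_1 = 539^2 mod 35673 = 5137. x_2 = 5137^2 mod 35673 = 26422. Reached i = s−1 = 2 without hitting −1: 11 is a Miller–Rabin witness and 35673 is composite.
Base 5330: x_0 = 5330^4459 mod 35673 = 21980. x_0 is neither 1 nor 35672, so continue squaring. x_1 = 21980^2 mod 35673 = 961. x_2 = 961^2 mod 35673 = 31696. Reached i = s−1 = 2 without hitting −1: 5330 is a Miller–Rabin witness and 35673 is composite.
Base 28213: x_0 = 28213^4459 mod 35673 = 1171. x_0 is neither 1 nor 35672, so continue squaring. x_1 = 1171^2 mod 35673 = 15667. x_2 = 15667^2 mod 35673 = 24649. Reached i = s−1 = 2 without hitting −1: 28213 is a Miller–Rabin witness and 35673 is composite.
The smallest witness among the given bases is 3.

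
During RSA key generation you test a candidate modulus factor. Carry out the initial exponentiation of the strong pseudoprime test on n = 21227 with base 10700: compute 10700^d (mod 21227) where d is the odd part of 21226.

n − 1 = 21226 = 2^1 · 10613, so s = 1 and d = 10613.
10700^10613 mod 21227 = 21226.

21226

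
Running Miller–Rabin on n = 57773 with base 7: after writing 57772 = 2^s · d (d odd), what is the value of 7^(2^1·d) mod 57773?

1

n − 1 = 57772 = 2^2 · 14443, so s = 2 and d = 14443.
Repeated squaring mod 57773: 7^1 ≡ 7, 7^2 ≡ 49, 7^4 ≡ 2401, 7^8 ≡ 45274, 7^16 ≡ 6809, 7^32 ≡ 28535, 7^64 ≡ 51336, 7^128 ≡ 11728, 7^256 ≡ 46244, 7^512 ≡ 39941, 7^1024 ≡ 55405, 7^2048 ≡ 3443, 7^4096 ≡ 10784, 7^8192 ≡ 55380.
14443 = 8192 + 4096 + 2048 + 64 + 32 + 8 + 2 + 1, so 7^14443 ≡ 55380·10784·3443·51336·28535·45274·49·7 ≡ 57772 (mod 57773).
x_0 = 57772.
x_1 = 57772^2 mod 57773 = 1.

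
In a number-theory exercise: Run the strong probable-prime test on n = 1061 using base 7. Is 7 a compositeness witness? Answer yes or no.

n − 1 = 1060 = 2^2 · 265, so s = 2 and d = 265.
x_0 = 7^265 mod 1061 = 1.
x_0 = 1, so 7 is not a witness.

no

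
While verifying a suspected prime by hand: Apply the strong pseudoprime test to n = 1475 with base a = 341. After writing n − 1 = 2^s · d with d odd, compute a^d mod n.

n − 1 = 1474 = 2^1 · 737, so s = 1 and d = 737.
By repeated squaring, 341^737 ≡ 656 (mod 1475).

656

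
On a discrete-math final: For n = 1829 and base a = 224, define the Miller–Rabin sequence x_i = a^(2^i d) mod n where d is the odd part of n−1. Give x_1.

1497

n − 1 = 1828 = 2^2 · 457, so s = 2 and d = 457.
Repeated squaring mod 1829: 224^1 ≡ 224, 224^2 ≡ 793, 224^4 ≡ 1502, 224^8 ≡ 847, 224^16 ≡ 441, 224^32 ≡ 607, 224^64 ≡ 820, 224^128 ≡ 1157, 224^256 ≡ 1650.
457 = 256 + 128 + 64 + 8 + 1, so 224^457 ≡ 1650·1157·820·847·224 ≡ 1702 (mod 1829).
x_0 = 1702.
x_1 = 1702^2 mod 1829 = 1497.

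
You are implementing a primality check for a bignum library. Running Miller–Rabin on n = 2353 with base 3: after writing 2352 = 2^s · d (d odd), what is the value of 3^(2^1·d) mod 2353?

n − 1 = 2352 = 2^4 · 147, so s = 4 and d = 147.
x_0 = 3^147 mod 2353 = 2016.
x_1 = 2016^2 mod 2353 = 625.

625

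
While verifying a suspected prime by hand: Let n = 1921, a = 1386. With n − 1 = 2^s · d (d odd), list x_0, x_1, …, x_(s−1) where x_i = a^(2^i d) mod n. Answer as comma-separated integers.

1838, 1126, 16, 256, 222, 1259, 256

n − 1 = 1920 = 2^7 · 15, so s = 7 and d = 15.
x_0 = 1386^15 mod 1921 = 1838.
x_1 = 1838^2 mod 1921 = 1126.
x_2 = 1126^2 mod 1921 = 16.
x_3 = 16^2 mod 1921 = 256.
x_4 = 256^2 mod 1921 = 222.
x_5 = 222^2 mod 1921 = 1259.
x_6 = 1259^2 mod 1921 = 256.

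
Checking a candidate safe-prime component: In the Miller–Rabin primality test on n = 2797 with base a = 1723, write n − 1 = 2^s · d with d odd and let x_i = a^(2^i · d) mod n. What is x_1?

1

n − 1 = 2796 = 2^2 · 699, so s = 2 and d = 699.
Repeated squaring mod 2797: 1723^1 ≡ 1723, 1723^2 ≡ 1112, 1723^4 ≡ 270, 1723^8 ≡ 178, 1723^16 ≡ 917, 1723^32 ≡ 1789, 1723^64 ≡ 753, 1723^128 ≡ 2015, 1723^256 ≡ 1778, 1723^512 ≡ 674.
699 = 512 + 128 + 32 + 16 + 8 + 2 + 1, so 1723^699 ≡ 674·2015·1789·917·178·1112·1723 ≡ 1 (mod 2797).
x_0 = 1.
x_1 = 1^2 mod 2797 = 1.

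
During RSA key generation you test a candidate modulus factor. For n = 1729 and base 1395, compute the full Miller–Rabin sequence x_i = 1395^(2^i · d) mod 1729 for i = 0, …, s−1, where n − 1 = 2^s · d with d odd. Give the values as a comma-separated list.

n − 1 = 1728 = 2^6 · 27, so s = 6 and d = 27.
x_0 = 1395^27 mod 1729 = 246.
x_1 = 246^2 mod 1729 = 1.
x_2 = 1^2 mod 1729 = 1.
x_3 = 1^2 mod 1729 = 1.
x_4 = 1^2 mod 1729 = 1.
x_5 = 1^2 mod 1729 = 1.

246, 1, 1, 1, 1, 1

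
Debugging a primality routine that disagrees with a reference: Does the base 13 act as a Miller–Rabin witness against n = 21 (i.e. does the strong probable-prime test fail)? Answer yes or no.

yes

n − 1 = 20 = 2^2 · 5, so s = 2 and d = 5.
Repeated squaring mod 21: 13^1 ≡ 13, 13^2 ≡ 1, 13^4 ≡ 1.
5 = 4 + 1, so 13^5 ≡ 1·13 ≡ 13 (mod 21).
x_0 = 13^5 mod 21 = 13.
x_0 is neither 1 nor 20, so continue squaring.
x_1 = 13^2 mod 21 = 1.
x_1 = 1 but x_0 ≠ ±1, a nontrivial square root of 1 — 13 is a witness and 21 is composite.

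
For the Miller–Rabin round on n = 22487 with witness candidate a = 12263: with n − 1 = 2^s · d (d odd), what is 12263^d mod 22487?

8317

n − 1 = 22486 = 2^1 · 11243, so s = 1 and d = 11243.
12263^11243 mod 22487 = 8317.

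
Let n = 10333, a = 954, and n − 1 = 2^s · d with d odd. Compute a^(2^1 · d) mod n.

n − 1 = 10332 = 2^2 · 2583, so s = 2 and d = 2583.
x_0 = 954^2583 mod 10333 = 1.
x_1 = 1^2 mod 10333 = 1.

1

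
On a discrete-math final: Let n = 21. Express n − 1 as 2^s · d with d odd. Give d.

5

Halving: 20 → 10 → 5; 5 is odd.
So 20 = 2^2 · 5.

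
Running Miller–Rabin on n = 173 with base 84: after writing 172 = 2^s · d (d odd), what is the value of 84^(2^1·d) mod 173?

1

n − 1 = 172 = 2^2 · 43, so s = 2 and d = 43.
Repeated squaring mod 173: 84^1 ≡ 84, 84^2 ≡ 136, 84^4 ≡ 158, 84^8 ≡ 52, 84^16 ≡ 109, 84^32 ≡ 117.
43 = 32 + 8 + 2 + 1, so 84^43 ≡ 117·52·136·84 ≡ 1 (mod 173).
x_0 = 1.
x_1 = 1^2 mod 173 = 1.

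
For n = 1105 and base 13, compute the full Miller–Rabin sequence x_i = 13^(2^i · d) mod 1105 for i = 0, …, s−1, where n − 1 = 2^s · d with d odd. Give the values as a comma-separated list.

13, 169, 936, 936

n − 1 = 1104 = 2^4 · 69, so s = 4 and d = 69.
x_0 = 13^69 mod 1105 = 13.
x_1 = 13^2 mod 1105 = 169.
x_2 = 169^2 mod 1105 = 936.
x_3 = 936^2 mod 1105 = 936.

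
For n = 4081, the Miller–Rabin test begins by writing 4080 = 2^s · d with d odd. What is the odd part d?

Halving: 4080 → 2040 → 1020 → 510 → 255; 255 is odd.
So 4080 = 2^4 · 255.

255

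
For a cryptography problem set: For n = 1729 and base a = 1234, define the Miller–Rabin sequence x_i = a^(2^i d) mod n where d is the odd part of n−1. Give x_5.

1

n − 1 = 1728 = 2^6 · 27, so s = 6 and d = 27.
x_0 = 1234^27 mod 1729 = 246.
x_1 = 246^2 mod 1729 = 1.
x_2 = 1^2 mod 1729 = 1.
x_3 = 1^2 mod 1729 = 1.
x_4 = 1^2 mod 1729 = 1.
x_5 = 1^2 mod 1729 = 1.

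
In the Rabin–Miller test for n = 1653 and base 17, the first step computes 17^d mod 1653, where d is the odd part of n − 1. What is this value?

104

n − 1 = 1652 = 2^2 · 413, so s = 2 and d = 413.
By repeated squaring, 17^413 ≡ 104 (mod 1653).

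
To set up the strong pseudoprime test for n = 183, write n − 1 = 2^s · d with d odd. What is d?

Halving: 182 → 91; 91 is odd.
So 182 = 2^1 · 91.

91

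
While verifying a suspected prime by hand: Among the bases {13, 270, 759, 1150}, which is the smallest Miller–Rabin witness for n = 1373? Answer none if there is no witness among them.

none

n − 1 = 1372 = 2^2 · 343, so s = 2 and d = 343.
Base 13: x_0 = 13^343 mod 1373 = 668. x_0 is neither 1 nor 1372, so continue squaring. x_1 = 668^2 mod 1373 = 1372. x_1 ≡ −1, so 13 is not a witness.
Base 270: x_0 = 270^343 mod 1373 = 705. x_0 is neither 1 nor 1372, so continue squaring. x_1 = 705^2 mod 1373 = 1372. x_1 ≡ −1, so 270 is not a witness.
Base 759: x_0 = 759^343 mod 1373 = 705. x_0 is neither 1 nor 1372, so continue squaring. x_1 = 705^2 mod 1373 = 1372. x_1 ≡ −1, so 759 is not a witness.
Base 1150: x_0 = 1150^343 mod 1373 = 668. x_0 is neither 1 nor 1372, so continue squaring. x_1 = 668^2 mod 1373 = 1372. x_1 ≡ −1, so 1150 is not a witness.
No listed base is a witness for 1373.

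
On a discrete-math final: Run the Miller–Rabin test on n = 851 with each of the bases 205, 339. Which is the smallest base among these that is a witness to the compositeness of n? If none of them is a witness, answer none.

205

n − 1 = 850 = 2^1 · 425, so s = 1 and d = 425.
Base 205: x_0 = 205^425 mod 851 = 217. x_0 ∉ {1, 850} and s = 1, so 205 is a Miller–Rabin witness and 851 is composite.
Base 339: x_0 = 339^425 mod 851 = 43. x_0 ∉ {1, 850} and s = 1, so 339 is a Miller–Rabin witness and 851 is composite.
The smallest witness among the given bases is 205.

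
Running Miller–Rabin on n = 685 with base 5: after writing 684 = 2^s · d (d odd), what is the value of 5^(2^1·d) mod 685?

n − 1 = 684 = 2^2 · 171, so s = 2 and d = 171.
x_0 = 5^171 mod 685 = 185.
x_1 = 185^2 mod 685 = 660.

660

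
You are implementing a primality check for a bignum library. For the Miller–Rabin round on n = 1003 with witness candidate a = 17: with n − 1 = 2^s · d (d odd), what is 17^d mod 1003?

765

n − 1 = 1002 = 2^1 · 501, so s = 1 and d = 501.
Repeated squaring mod 1003: 17^1 ≡ 17, 17^2 ≡ 289, 17^4 ≡ 272, 17^8 ≡ 765, 17^16 ≡ 476, 17^32 ≡ 901, 17^64 ≡ 374, 17^128 ≡ 459, 17^256 ≡ 51.
501 = 256 + 128 + 64 + 32 + 16 + 4 + 1, so 17^501 ≡ 51·459·374·901·476·272·17 ≡ 765 (mod 1003).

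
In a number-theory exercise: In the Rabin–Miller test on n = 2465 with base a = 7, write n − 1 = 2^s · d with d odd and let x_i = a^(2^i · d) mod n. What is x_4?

1

n − 1 = 2464 = 2^5 · 77, so s = 5 and d = 77.
x_0 = 7^77 mod 2465 = 2437.
x_1 = 2437^2 mod 2465 = 784.
x_2 = 784^2 mod 2465 = 871.
x_3 = 871^2 mod 2465 = 1886.
x_4 = 1886^2 mod 2465 = 1.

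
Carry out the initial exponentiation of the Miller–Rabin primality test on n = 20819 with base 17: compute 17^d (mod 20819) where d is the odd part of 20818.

9615

n − 1 = 20818 = 2^1 · 10409, so s = 1 and d = 10409.
17^10409 mod 20819 = 9615.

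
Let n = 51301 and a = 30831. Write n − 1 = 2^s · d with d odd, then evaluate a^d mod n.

n − 1 = 51300 = 2^2 · 12825, so s = 2 and d = 12825.
Repeated squaring mod 51301: 30831^1 ≡ 30831, 30831^2 ≡ 45633, 30831^4 ≡ 11798, 30831^8 ≡ 13191, 30831^16 ≡ 40790, 30831^32 ≡ 30068, 30831^64 ≡ 7101, 30831^128 ≡ 46619, 30831^256 ≡ 15597, 30831^512 ≡ 48368, 30831^1024 ≡ 35222, 30831^2048 ≡ 28502, 30831^4096 ≡ 12669, 30831^8192 ≡ 34033.
12825 = 8192 + 4096 + 512 + 16 + 8 + 1, so 30831^12825 ≡ 34033·12669·48368·40790·13191·30831 ≡ 44519 (mod 51301).

44519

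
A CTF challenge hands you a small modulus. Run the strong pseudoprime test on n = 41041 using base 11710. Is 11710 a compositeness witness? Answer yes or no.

n − 1 = 41040 = 2^4 · 2565, so s = 4 and d = 2565.
Repeated squaring mod 41041: 11710^1 ≡ 11710, 11710^2 ≡ 6119, 11710^4 ≡ 12769, 11710^8 ≡ 32509, 11710^16 ≡ 29331, 11710^32 ≡ 6119, 11710^64 ≡ 12769, 11710^128 ≡ 32509, 11710^256 ≡ 29331, 11710^512 ≡ 6119, 11710^1024 ≡ 12769, 11710^2048 ≡ 32509.
2565 = 2048 + 512 + 4 + 1, so 11710^2565 ≡ 32509·6119·12769·11710 ≡ 41040 (mod 41041).
x_0 = 11710^2565 mod 41041 = 41040.
x_0 = 41040 ≡ −1, so 11710 is not a witness.

no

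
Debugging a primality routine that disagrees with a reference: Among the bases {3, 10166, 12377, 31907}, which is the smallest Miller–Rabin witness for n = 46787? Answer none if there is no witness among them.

3

n − 1 = 46786 = 2^1 · 23393, so s = 1 and d = 23393.
Base 3: x_0 = 3^23393 mod 46787 = 33211. x_0 ∉ {1, 46786} and s = 1, so 3 is a Miller–Rabin witness and 46787 is composite.
Base 10166: x_0 = 10166^23393 mod 46787 = 10829. x_0 ∉ {1, 46786} and s = 1, so 10166 is a Miller–Rabin witness and 46787 is composite.
Base 12377: x_0 = 12377^23393 mod 46787 = 38273. x_0 ∉ {1, 46786} and s = 1, so 12377 is a Miller–Rabin witness and 46787 is composite.
Base 31907: x_0 = 31907^23393 mod 46787 = 4126. x_0 ∉ {1, 46786} and s = 1, so 31907 is a Miller–Rabin witness and 46787 is composite.
The smallest witness among the given bases is 3.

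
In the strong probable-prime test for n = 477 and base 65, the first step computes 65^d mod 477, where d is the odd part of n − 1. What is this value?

185

n − 1 = 476 = 2^2 · 119, so s = 2 and d = 119.
65^119 mod 477 = 185.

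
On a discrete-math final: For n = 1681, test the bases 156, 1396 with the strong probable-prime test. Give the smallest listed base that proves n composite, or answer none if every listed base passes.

n − 1 = 1680 = 2^4 · 105, so s = 4 and d = 105.
Base 156: x_0 = 156^105 mod 1681 = 278. x_0 is neither 1 nor 1680, so continue squaring. x_1 = 278^2 mod 1681 = 1639. x_2 = 1639^2 mod 1681 = 83. x_3 = 83^2 mod 1681 = 165. Reached i = s−1 = 3 without hitting −1: 156 is a Miller–Rabin witness and 1681 is composite.
Base 1396: x_0 = 1396^105 mod 1681 = 114. x_0 is neither 1 nor 1680, so continue squaring. x_1 = 114^2 mod 1681 = 1229. x_2 = 1229^2 mod 1681 = 903. x_3 = 903^2 mod 1681 = 124. Reached i = s−1 = 3 without hitting −1: 1396 is a Miller–Rabin witness and 1681 is composite.
The smallest witness among the given bases is 156.

156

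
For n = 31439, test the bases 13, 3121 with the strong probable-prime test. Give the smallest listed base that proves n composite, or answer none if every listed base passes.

n − 1 = 31438 = 2^1 · 15719, so s = 1 and d = 15719.
Base 13: x_0 = 13^15719 mod 31439 = 2819. x_0 ∉ {1, 31438} and s = 1, so 13 is a Miller–Rabin witness and 31439 is composite.
Base 3121: x_0 = 3121^15719 mod 31439 = 8897. x_0 ∉ {1, 31438} and s = 1, so 3121 is a Miller–Rabin witness and 31439 is composite.
The smallest witness among the given bases is 13.

13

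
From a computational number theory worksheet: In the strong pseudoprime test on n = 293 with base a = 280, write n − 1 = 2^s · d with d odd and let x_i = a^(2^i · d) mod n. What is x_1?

292

n − 1 = 292 = 2^2 · 73, so s = 2 and d = 73.
x_0 = 280^73 mod 293 = 138.
x_1 = 138^2 mod 293 = 292.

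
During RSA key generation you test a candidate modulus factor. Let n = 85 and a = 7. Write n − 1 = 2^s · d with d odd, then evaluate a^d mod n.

62

n − 1 = 84 = 2^2 · 21, so s = 2 and d = 21.
Repeated squaring mod 85: 7^1 ≡ 7, 7^2 ≡ 49, 7^4 ≡ 21, 7^8 ≡ 16, 7^16 ≡ 1.
21 = 16 + 4 + 1, so 7^21 ≡ 1·21·7 ≡ 62 (mod 85).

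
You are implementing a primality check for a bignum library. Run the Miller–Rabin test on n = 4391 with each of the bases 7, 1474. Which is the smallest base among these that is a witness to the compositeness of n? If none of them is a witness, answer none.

none

n − 1 = 4390 = 2^1 · 2195, so s = 1 and d = 2195.
Base 7: x_0 = 7^2195 mod 4391 = 4390. x_0 = 4390 ≡ −1, so 7 is not a witness.
Base 1474: x_0 = 1474^2195 mod 4391 = 4390. x_0 = 4390 ≡ −1, so 1474 is not a witness.
No listed base is a witness for 4391.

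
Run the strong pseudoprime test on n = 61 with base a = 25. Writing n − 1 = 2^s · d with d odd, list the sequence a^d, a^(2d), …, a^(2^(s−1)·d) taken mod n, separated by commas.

1, 1

n − 1 = 60 = 2^2 · 15, so s = 2 and d = 15.
x_0 = 25^15 mod 61 = 1.
x_1 = 1^2 mod 61 = 1.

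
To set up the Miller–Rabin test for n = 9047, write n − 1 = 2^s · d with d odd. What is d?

Halving: 9046 → 4523; 4523 is odd.
So 9046 = 2^1 · 4523.

4523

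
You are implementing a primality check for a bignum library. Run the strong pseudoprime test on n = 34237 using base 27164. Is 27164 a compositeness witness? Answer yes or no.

no

n − 1 = 34236 = 2^2 · 8559, so s = 2 and d = 8559.
x_0 = 27164^8559 mod 34237 = 1.
x_0 = 1, so 27164 is not a witness.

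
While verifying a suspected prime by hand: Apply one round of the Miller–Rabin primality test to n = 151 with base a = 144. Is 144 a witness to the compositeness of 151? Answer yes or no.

no

n − 1 = 150 = 2^1 · 75, so s = 1 and d = 75.
x_0 = 144^75 mod 151 = 1.
x_0 = 1, so 144 is not a witness.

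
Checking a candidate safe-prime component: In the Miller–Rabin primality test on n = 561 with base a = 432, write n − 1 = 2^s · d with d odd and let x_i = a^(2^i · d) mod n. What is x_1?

n − 1 = 560 = 2^4 · 35, so s = 4 and d = 35.
x_0 = 432^35 mod 561 = 309.
x_1 = 309^2 mod 561 = 111.

111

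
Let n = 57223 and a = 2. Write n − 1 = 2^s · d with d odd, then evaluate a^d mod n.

n − 1 = 57222 = 2^1 · 28611, so s = 1 and d = 28611.
Repeated squaring mod 57223: 2^1 ≡ 2, 2^2 ≡ 4, 2^4 ≡ 16, 2^8 ≡ 256, 2^16 ≡ 8313, 2^32 ≡ 37808, 2^64 ≡ 14324, 2^128 ≡ 32521, 2^256 ≡ 19955, 2^512 ≡ 44391, 2^1024 ≡ 29653, 2^2048 ≡ 11791, 2^4096 ≡ 33014, 2^8192 ≡ 54938, 2^16384 ≡ 13932.
28611 = 16384 + 8192 + 2048 + 1024 + 512 + 256 + 128 + 64 + 2 + 1, so 2^28611 ≡ 13932·54938·11791·29653·44391·19955·32521·14324·4·2 ≡ 1 (mod 57223).

1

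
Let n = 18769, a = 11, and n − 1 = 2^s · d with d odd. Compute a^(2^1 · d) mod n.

16439

n − 1 = 18768 = 2^4 · 1173, so s = 4 and d = 1173.
x_0 = 11^1173 mod 18769 = 15992.
x_1 = 15992^2 mod 18769 = 16439.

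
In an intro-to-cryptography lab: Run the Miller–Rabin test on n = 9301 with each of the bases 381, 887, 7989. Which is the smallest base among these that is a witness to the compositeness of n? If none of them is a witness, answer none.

381

n − 1 = 9300 = 2^2 · 2325, so s = 2 and d = 2325.
Base 381: x_0 = 381^2325 mod 9301 = 9256. x_0 is neither 1 nor 9300, so continue squaring. x_1 = 9256^2 mod 9301 = 2025. Reached i = s−1 = 1 without hitting −1: 381 is a Miller–Rabin witness and 9301 is composite.
Base 887: x_0 = 887^2325 mod 9301 = 2863. x_0 is neither 1 nor 9300, so continue squaring. x_1 = 2863^2 mod 9301 = 2588. Reached i = s−1 = 1 without hitting −1: 887 is a Miller–Rabin witness and 9301 is composite.
Base 7989: x_0 = 7989^2325 mod 9301 = 8202. x_0 is neither 1 nor 9300, so continue squaring. x_1 = 8202^2 mod 9301 = 7972. Reached i = s−1 = 1 without hitting −1: 7989 is a Miller–Rabin witness and 9301 is composite.
The smallest witness among the given bases is 381.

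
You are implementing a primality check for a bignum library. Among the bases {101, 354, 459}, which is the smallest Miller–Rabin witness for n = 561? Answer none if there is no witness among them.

n − 1 = 560 = 2^4 · 35, so s = 4 and d = 35.
Base 101: x_0 = 101^35 mod 561 = 560. x_0 = 560 ≡ −1, so 101 is not a witness.
Base 354: x_0 = 354^35 mod 561 = 483. x_0 is neither 1 nor 560, so continue squaring. x_1 = 483^2 mod 561 = 474. x_2 = 474^2 mod 561 = 276. x_3 = 276^2 mod 561 = 441. Reached i = s−1 = 3 without hitting −1: 354 is a Miller–Rabin witness and 561 is composite.
Base 459: x_0 = 459^35 mod 561 = 153. x_0 is neither 1 nor 560, so continue squaring. x_1 = 153^2 mod 561 = 408. x_2 = 408^2 mod 561 = 408. x_3 = 408^2 mod 561 = 408. Reached i = s−1 = 3 without hitting −1: 459 is a Miller–Rabin witness and 561 is composite.
The smallest witness among the given bases is 354.

354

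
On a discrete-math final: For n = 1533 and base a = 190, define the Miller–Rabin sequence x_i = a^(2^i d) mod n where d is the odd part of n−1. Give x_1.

127

n − 1 = 1532 = 2^2 · 383, so s = 2 and d = 383.
x_0 = 190^383 mod 1533 = 904.
x_1 = 904^2 mod 1533 = 127.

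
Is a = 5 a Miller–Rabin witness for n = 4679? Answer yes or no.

n − 1 = 4678 = 2^1 · 2339, so s = 1 and d = 2339.
x_0 = 5^2339 mod 4679 = 1.
x_0 = 1, so 5 is not a witness.

no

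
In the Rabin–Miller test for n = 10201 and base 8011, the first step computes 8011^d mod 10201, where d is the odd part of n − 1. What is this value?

n − 1 = 10200 = 2^3 · 1275, so s = 3 and d = 1275.
Repeated squaring mod 10201: 8011^1 ≡ 8011, 8011^2 ≡ 1630, 8011^4 ≡ 4640, 8011^8 ≡ 5490, 8011^16 ≡ 6346, 8011^32 ≡ 8369, 8011^64 ≡ 95, 8011^128 ≡ 9025, 8011^256 ≡ 5841, 8011^512 ≡ 5137, 8011^1024 ≡ 8983.
1275 = 1024 + 128 + 64 + 32 + 16 + 8 + 2 + 1, so 8011^1275 ≡ 8983·9025·95·8369·6346·5490·1630·8011 ≡ 9383 (mod 10201).

9383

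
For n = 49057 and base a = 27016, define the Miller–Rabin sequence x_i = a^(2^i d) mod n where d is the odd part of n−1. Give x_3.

n − 1 = 49056 = 2^5 · 1533, so s = 5 and d = 1533.
x_0 = 27016^1533 mod 49057 = 27027.
x_1 = 27027^2 mod 49057 = 49056.
x_2 = 49056^2 mod 49057 = 1.
x_3 = 1^2 mod 49057 = 1.

1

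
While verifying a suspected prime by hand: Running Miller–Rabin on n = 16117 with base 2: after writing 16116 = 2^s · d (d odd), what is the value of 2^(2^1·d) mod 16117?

11758

n − 1 = 16116 = 2^2 · 4029, so s = 2 and d = 4029.
x_0 = 2^4029 mod 16117 = 8820.
x_1 = 8820^2 mod 16117 = 11758.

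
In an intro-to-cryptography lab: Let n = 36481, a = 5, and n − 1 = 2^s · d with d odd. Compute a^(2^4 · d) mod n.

15090

n − 1 = 36480 = 2^7 · 285, so s = 7 and d = 285.
x_0 = 5^285 mod 36481 = 35145.
x_1 = 35145^2 mod 36481 = 33808.
x_2 = 33808^2 mod 36481 = 31134.
x_3 = 31134^2 mod 36481 = 25786.
x_4 = 25786^2 mod 36481 = 15090.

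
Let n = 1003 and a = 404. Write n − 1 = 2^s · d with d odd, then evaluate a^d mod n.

387

n − 1 = 1002 = 2^1 · 501, so s = 1 and d = 501.
Repeated squaring mod 1003: 404^1 ≡ 404, 404^2 ≡ 730, 404^4 ≡ 307, 404^8 ≡ 970, 404^16 ≡ 86, 404^32 ≡ 375, 404^64 ≡ 205, 404^128 ≡ 902, 404^256 ≡ 171.
501 = 256 + 128 + 64 + 32 + 16 + 4 + 1, so 404^501 ≡ 171·902·205·375·86·307·404 ≡ 387 (mod 1003).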